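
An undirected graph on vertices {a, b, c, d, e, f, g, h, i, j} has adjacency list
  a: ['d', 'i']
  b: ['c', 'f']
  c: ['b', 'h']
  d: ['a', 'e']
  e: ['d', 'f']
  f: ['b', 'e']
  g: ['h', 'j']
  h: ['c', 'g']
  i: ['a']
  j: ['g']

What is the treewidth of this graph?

A width-1 tree decomposition is:
Bags: B1 = {a, i}  B2 = {a, d}  B3 = {d, e}  B4 = {e, f}  B5 = {b, f}  B6 = {b, c}  B7 = {c, h}  B8 = {g, h}  B9 = {g, j}
Tree: B1–B2, B2–B3, B3–B4, B4–B5, B5–B6, B6–B7, B7–B8, B8–B9
Every bag has size at most 2, so the width is 2 − 1 = 1 and tw(G) ≤ 1. Since G has at least one edge (e.g. i–a), it is not an edgeless graph, so tw(G) ≥ 1. The upper and lower bounds meet at 1, so that is the treewidth.

1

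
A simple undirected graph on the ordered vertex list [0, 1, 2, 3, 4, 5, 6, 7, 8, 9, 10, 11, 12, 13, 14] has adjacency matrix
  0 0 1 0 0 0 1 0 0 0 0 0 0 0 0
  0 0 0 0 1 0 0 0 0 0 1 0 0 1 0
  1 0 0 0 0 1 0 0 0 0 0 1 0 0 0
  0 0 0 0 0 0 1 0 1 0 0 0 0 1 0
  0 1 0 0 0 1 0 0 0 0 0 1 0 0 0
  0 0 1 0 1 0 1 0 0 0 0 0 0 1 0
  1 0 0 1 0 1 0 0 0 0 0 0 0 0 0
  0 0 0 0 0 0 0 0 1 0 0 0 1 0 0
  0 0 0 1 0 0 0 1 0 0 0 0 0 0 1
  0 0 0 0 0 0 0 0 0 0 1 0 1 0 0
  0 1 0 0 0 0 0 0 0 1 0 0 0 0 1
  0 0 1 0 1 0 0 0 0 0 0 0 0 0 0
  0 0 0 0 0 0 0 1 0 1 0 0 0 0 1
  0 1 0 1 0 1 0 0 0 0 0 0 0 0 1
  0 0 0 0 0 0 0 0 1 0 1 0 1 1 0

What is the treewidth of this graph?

3

A width-3 tree decomposition is:
Bags: B1 = {7, 9, 10, 12}  B2 = {7, 10, 12, 14}  B3 = {7, 8, 10, 14}  B4 = {1, 8, 10, 14}  B5 = {1, 8, 13, 14}  B6 = {1, 3, 8, 13}  B7 = {1, 3, 4, 13}  B8 = {3, 4, 5, 13}  B9 = {3, 4, 5, 6}  B10 = {4, 5, 6, 11}  B11 = {2, 5, 6, 11}  B12 = {0, 2, 6, 11}
Tree: B1–B2, B2–B3, B3–B4, B4–B5, B5–B6, B6–B7, B7–B8, B8–B9, B9–B10, B10–B11, B11–B12
The largest bag has 4 vertices, giving width 3; this decomposition certifies tw(G) ≤ 3. For the lower bound: the 4 vertex sets {7,9,12}, {10}, {14}, {1,3,8,13} are disjoint, each induces a connected subgraph, and every pair is joined by at least one edge of G. Contracting each set to a single vertex therefore yields K_{4} as a minor, and since treewidth is minor-monotone, tw(G) ≥ tw(K_{4}) = 3. Combining the bounds, tw(G) = 3.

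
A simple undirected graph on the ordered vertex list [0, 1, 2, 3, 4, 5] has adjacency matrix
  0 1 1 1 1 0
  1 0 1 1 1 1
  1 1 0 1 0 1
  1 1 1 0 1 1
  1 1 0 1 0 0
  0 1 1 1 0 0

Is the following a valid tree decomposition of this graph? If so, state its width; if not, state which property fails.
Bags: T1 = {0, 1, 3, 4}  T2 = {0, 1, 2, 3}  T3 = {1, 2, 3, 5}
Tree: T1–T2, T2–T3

Vertex coverage: the bags together contain {0, 1, 2, 3, 4, 5}, the full vertex set. Edge coverage: each edge of G has both endpoints in at least one bag. Running intersection: for every vertex, the bags containing it form a connected subtree. All three properties hold, so this is a valid tree decomposition of width max|bag| − 1 = 3, and hence tw(G) ≤ 3.

Yes; width 3.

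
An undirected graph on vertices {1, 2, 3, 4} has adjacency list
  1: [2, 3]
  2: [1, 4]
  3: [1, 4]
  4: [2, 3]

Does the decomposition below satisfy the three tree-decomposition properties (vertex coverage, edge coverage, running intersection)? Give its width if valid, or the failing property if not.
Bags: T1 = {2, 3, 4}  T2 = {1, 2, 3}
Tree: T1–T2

Yes; width 2.

Every vertex of G appears in some bag (union = {1, 2, 3, 4}); every edge is covered by a bag; and for each vertex v the set of bags containing v is connected in the bag tree. The decomposition is therefore valid. The largest bag has 3 vertices, so the width is 2.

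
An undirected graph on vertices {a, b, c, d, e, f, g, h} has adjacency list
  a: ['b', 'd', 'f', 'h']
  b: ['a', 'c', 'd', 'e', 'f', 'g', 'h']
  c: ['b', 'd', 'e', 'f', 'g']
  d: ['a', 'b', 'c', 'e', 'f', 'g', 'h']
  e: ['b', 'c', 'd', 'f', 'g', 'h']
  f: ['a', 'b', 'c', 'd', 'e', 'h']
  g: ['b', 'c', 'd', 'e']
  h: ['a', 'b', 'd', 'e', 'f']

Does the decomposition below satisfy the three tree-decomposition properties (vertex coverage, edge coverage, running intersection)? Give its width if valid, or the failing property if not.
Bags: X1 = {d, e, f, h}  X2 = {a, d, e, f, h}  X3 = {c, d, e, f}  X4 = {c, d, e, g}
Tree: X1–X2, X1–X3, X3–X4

No — vertex b appears in no bag.

A tree decomposition must satisfy three properties: every vertex lies in some bag; for every edge, both endpoints lie together in some bag; and for every vertex, the bags containing it form a connected subtree. Here vertex b appears in no bag, so the decomposition is invalid.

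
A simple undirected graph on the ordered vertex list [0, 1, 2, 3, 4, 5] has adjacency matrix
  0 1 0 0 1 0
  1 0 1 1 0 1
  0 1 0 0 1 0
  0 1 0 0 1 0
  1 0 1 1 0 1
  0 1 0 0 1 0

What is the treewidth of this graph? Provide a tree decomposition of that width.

Every bag has size at most 3, so the width is 3 − 1 = 2 and tw(G) ≤ 2. The edges 4–0–1–2–4 form a cycle, so G is not a tree and its treewidth is at least 2. The upper and lower bounds meet at 2, so that is the treewidth.

Treewidth 2.
Bags: B1 = {0, 1, 4}  B2 = {1, 2, 4}  B3 = {1, 3, 4}  B4 = {1, 4, 5}
Tree: B1–B2, B2–B3, B3–B4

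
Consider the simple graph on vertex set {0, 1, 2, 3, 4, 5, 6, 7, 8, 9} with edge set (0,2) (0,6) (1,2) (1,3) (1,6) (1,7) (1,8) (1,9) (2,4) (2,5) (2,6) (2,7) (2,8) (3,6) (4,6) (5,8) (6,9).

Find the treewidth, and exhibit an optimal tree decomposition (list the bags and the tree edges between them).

The largest bag has 3 vertices, giving width 2; this decomposition certifies tw(G) ≤ 2. Conversely, {1, 6, 9} is a clique of size 3, and the vertices of any clique must share a bag in every tree decomposition; so some bag has ≥ 3 vertices and tw(G) ≥ 2. Combining the bounds, tw(G) = 2.

Treewidth 2.
One such decomposition:
Bags: B1 = {1, 2, 6}  B2 = {2, 4, 6}  B3 = {1, 3, 6}  B4 = {1, 2, 7}  B5 = {1, 6, 9}  B6 = {0, 2, 6}  B7 = {1, 2, 8}  B8 = {2, 5, 8}
Tree: B1–B2, B1–B3, B1–B4, B3–B5, B2–B6, B1–B7, B7–B8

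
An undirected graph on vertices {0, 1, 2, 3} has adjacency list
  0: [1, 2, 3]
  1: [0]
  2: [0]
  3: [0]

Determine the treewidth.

A width-1 tree decomposition is:
Bags: B1 = {0, 2}  B2 = {0, 3}  B3 = {0, 1}
Tree: B1–B2, B1–B3
Every bag has size at most 2, so the width is 2 − 1 = 1 and tw(G) ≤ 1. Since G has at least one edge (e.g. 2–0), it is not an edgeless graph, so tw(G) ≥ 1. Combining the bounds, tw(G) = 1.

1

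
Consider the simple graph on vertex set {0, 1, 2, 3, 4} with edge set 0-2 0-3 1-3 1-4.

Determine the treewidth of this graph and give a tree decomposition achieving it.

Treewidth 1.
One such decomposition:
Bags: B1 = {0, 2}  B2 = {0, 3}  B3 = {1, 3}  B4 = {1, 4}
Tree: B1–B2, B2–B3, B3–B4

The largest bag has 2 vertices, giving width 1; this decomposition certifies tw(G) ≤ 1. Any graph with an edge has treewidth ≥ 1, and G has the edge 2–0. Hence tw(G) = 1 exactly.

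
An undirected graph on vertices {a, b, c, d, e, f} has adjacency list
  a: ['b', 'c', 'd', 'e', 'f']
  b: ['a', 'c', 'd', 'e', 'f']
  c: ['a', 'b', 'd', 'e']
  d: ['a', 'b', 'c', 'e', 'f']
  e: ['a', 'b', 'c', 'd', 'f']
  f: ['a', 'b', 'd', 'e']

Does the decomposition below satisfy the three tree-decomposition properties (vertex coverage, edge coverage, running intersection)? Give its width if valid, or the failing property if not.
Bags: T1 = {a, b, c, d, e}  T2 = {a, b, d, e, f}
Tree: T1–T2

Vertex coverage: the bags together contain {a, b, c, d, e, f}, the full vertex set. Edge coverage: each edge of G has both endpoints in at least one bag. Running intersection: for every vertex, the bags containing it form a connected subtree. All three properties hold, so this is a valid tree decomposition of width max|bag| − 1 = 4, and hence tw(G) ≤ 4.

Yes; width 4.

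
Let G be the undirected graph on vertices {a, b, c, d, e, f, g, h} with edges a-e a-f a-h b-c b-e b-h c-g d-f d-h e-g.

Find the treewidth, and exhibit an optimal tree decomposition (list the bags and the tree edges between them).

The largest bag has 3 vertices, giving width 2; this decomposition certifies tw(G) ≤ 2. Since d–f–a–h–d is a cycle in G, G is not acyclic. Forests are exactly the graphs of treewidth ≤ 1, so tw(G) ≥ 2. Hence tw(G) = 2 exactly.

Treewidth 2.
One optimal decomposition is:
Bags: B1 = {d, f, h}  B2 = {a, f, h}  B3 = {a, b, h}  B4 = {a, b, e}  B5 = {b, c, e}  B6 = {c, e, g}
Tree: B1–B2, B2–B3, B3–B4, B4–B5, B5–B6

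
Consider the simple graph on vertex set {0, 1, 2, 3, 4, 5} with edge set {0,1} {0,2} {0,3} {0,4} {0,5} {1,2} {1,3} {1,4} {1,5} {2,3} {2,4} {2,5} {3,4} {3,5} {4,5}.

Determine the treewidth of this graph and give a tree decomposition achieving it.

A single bag containing all 6 vertices is trivially a valid decomposition of width 5. On the other hand G contains the 6-clique {0, 1, 2, 3, 4, 5}. A clique must lie in a single bag of any decomposition, so no decomposition can have width below 5. Therefore the treewidth is 5.

Treewidth 5.
One optimal decomposition is:
Bags: B1 = {0, 1, 2, 3, 4, 5}
Tree: (single bag)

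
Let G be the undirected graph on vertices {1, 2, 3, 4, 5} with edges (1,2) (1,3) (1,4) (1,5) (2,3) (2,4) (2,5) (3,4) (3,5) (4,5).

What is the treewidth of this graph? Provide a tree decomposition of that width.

Treewidth 4.
Bags: B1 = {1, 2, 3, 4, 5}
Tree: (single bag)

With just one bag of size 5, the width is 5 − 1 = 4, so tw(G) ≤ 4. For the lower bound, the 5 vertices {1, 2, 3, 4, 5} are pairwise adjacent, and any tree decomposition puts a clique entirely inside one bag — forcing width ≥ 4. The upper and lower bounds meet at 4, so that is the treewidth.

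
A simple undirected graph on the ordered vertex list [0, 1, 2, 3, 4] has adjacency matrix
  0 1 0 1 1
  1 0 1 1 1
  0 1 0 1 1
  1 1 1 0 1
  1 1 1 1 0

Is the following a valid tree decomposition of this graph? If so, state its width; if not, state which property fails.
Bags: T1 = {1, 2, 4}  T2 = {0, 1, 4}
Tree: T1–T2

No — vertex 3 appears in no bag.

A tree decomposition must satisfy three properties: every vertex lies in some bag; for every edge, both endpoints lie together in some bag; and for every vertex, the bags containing it form a connected subtree. Here vertex 3 appears in no bag, so the decomposition is invalid.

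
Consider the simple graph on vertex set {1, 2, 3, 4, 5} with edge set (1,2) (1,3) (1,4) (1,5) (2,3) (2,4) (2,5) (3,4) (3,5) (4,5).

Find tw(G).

A width-4 tree decomposition is:
Bags: B1 = {1, 2, 3, 4, 5}
Tree: (single bag)
A single bag containing all 5 vertices is trivially a valid decomposition of width 4. For the lower bound, the 5 vertices {1, 2, 3, 4, 5} are pairwise adjacent, and any tree decomposition puts a clique entirely inside one bag — forcing width ≥ 4. The upper and lower bounds meet at 4, so that is the treewidth.

4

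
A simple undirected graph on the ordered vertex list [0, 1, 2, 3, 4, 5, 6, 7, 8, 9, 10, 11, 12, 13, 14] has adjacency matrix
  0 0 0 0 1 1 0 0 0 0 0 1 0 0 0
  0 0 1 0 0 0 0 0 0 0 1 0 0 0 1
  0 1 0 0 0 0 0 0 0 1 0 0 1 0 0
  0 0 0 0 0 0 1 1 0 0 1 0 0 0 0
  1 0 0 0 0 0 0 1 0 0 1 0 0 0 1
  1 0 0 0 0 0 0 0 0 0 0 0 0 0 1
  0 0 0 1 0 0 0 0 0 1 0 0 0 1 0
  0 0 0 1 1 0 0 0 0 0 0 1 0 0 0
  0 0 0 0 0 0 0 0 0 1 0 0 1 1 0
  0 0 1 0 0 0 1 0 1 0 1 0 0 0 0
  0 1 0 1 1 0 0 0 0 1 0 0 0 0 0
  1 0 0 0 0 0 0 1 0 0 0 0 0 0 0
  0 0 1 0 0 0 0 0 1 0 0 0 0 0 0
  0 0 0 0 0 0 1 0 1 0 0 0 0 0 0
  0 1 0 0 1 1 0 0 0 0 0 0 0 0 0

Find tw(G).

3

A width-3 tree decomposition is:
Bags: B1 = {0, 5, 7, 11}  B2 = {0, 4, 5, 7}  B3 = {4, 5, 7, 14}  B4 = {3, 4, 7, 14}  B5 = {3, 4, 10, 14}  B6 = {1, 3, 10, 14}  B7 = {1, 3, 6, 10}  B8 = {1, 6, 9, 10}  B9 = {1, 2, 6, 9}  B10 = {2, 6, 9, 13}  B11 = {2, 8, 9, 13}  B12 = {2, 8, 12, 13}
Tree: B1–B2, B2–B3, B3–B4, B4–B5, B5–B6, B6–B7, B7–B8, B8–B9, B9–B10, B10–B11, B11–B12
The largest bag has 4 vertices, giving width 3; this decomposition certifies tw(G) ≤ 3. For the lower bound: the 4 vertex sets {0,5,11}, {7}, {4}, {1,3,10,14} are disjoint, each induces a connected subgraph, and every pair is joined by at least one edge of G. Contracting each set to a single vertex therefore yields K_{4} as a minor, and since treewidth is minor-monotone, tw(G) ≥ tw(K_{4}) = 3. Combining the bounds, tw(G) = 3.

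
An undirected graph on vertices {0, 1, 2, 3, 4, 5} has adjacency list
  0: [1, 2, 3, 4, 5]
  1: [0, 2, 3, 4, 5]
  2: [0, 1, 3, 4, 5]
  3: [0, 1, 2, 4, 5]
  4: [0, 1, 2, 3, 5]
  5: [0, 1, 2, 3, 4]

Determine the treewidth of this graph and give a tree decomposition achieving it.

A single bag containing all 6 vertices is trivially a valid decomposition of width 5. On the other hand G contains the 6-clique {0, 1, 2, 3, 4, 5}. A clique must lie in a single bag of any decomposition, so no decomposition can have width below 5. Combining the bounds, tw(G) = 5.

Treewidth 5.
One such decomposition:
Bags: B1 = {0, 1, 2, 3, 4, 5}
Tree: (single bag)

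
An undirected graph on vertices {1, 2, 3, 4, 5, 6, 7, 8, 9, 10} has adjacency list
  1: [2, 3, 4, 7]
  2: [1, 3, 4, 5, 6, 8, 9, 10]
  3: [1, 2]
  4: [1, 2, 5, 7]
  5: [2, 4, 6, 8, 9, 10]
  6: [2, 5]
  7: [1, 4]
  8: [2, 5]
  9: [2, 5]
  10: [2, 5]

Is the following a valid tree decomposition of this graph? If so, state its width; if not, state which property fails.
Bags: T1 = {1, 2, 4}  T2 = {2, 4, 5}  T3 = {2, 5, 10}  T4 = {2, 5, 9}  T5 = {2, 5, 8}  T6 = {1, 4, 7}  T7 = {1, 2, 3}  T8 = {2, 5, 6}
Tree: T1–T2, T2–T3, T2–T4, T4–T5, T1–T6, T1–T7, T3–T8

Yes; width 2.

Vertex coverage: the bags together contain {1, 2, 3, 4, 5, 6, 7, 8, 9, 10}, the full vertex set. Edge coverage: each edge of G has both endpoints in at least one bag. Running intersection: for every vertex, the bags containing it form a connected subtree. All three properties hold, so this is a valid tree decomposition of width max|bag| − 1 = 2, and hence tw(G) ≤ 2.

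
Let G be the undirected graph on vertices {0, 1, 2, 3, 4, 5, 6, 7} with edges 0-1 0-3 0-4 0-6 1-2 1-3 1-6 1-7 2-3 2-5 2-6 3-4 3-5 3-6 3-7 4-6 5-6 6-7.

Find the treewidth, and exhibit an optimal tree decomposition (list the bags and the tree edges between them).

Each bag holds 4 vertices, so the decomposition has width 3, which upper-bounds the treewidth. On the other hand G contains the 4-clique {0, 1, 3, 6}. A clique must lie in a single bag of any decomposition, so no decomposition can have width below 3. The upper and lower bounds meet at 3, so that is the treewidth.

Treewidth 3.
One such decomposition:
Bags: B1 = {2, 3, 5, 6}  B2 = {1, 2, 3, 6}  B3 = {1, 3, 6, 7}  B4 = {0, 1, 3, 6}  B5 = {0, 3, 4, 6}
Tree: B1–B2, B2–B3, B2–B4, B4–B5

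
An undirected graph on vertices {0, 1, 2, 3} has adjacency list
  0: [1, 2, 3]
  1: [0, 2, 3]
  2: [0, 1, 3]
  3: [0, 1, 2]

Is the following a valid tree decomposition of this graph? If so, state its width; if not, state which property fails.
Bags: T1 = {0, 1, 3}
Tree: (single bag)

A tree decomposition must satisfy three properties: every vertex lies in some bag; for every edge, both endpoints lie together in some bag; and for every vertex, the bags containing it form a connected subtree. Here vertex 2 appears in no bag, so the decomposition is invalid.

No — vertex 2 appears in no bag.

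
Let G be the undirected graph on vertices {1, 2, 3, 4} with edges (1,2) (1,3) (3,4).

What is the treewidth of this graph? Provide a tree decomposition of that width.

The largest bag has 2 vertices, giving width 1; this decomposition certifies tw(G) ≤ 1. Any graph with an edge has treewidth ≥ 1, and G has the edge 3–1. Hence tw(G) = 1 exactly.

Treewidth 1.
Bags: B1 = {1, 3}  B2 = {1, 2}  B3 = {3, 4}
Tree: B1–B2, B1–B3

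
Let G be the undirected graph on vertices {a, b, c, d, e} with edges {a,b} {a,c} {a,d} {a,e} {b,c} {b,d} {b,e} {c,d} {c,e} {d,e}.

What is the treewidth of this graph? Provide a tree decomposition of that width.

Treewidth 4.
One such decomposition:
Bags: B1 = {a, b, c, d, e}
Tree: (single bag)

A single bag containing all 5 vertices is trivially a valid decomposition of width 4. On the other hand G contains the 5-clique {a, b, c, d, e}. A clique must lie in a single bag of any decomposition, so no decomposition can have width below 4. Combining the bounds, tw(G) = 4.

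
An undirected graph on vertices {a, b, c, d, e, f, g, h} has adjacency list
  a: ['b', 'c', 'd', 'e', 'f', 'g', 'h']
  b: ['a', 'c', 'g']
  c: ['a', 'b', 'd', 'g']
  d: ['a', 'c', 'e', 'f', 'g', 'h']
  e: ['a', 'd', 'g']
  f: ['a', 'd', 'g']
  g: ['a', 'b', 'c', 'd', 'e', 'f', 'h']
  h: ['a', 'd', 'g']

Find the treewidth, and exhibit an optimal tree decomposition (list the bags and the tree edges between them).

Treewidth 3.
One such decomposition:
Bags: B1 = {a, c, d, g}  B2 = {a, b, c, g}  B3 = {a, d, g, h}  B4 = {a, d, f, g}  B5 = {a, d, e, g}
Tree: B1–B2, B1–B3, B3–B4, B4–B5

Each bag holds 4 vertices, so the decomposition has width 3, which upper-bounds the treewidth. For the lower bound, the 4 vertices {a, d, e, g} are pairwise adjacent, and any tree decomposition puts a clique entirely inside one bag — forcing width ≥ 3. The upper and lower bounds meet at 3, so that is the treewidth.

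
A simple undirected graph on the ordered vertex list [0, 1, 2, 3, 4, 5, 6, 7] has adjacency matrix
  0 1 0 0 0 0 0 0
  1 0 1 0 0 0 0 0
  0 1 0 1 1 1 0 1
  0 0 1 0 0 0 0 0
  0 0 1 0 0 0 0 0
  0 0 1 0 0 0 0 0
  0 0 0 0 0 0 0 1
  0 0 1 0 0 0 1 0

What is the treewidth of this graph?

1

A width-1 tree decomposition is:
Bags: B1 = {1, 2}  B2 = {2, 7}  B3 = {2, 4}  B4 = {6, 7}  B5 = {2, 3}  B6 = {2, 5}  B7 = {0, 1}
Tree: B1–B2, B2–B3, B2–B4, B3–B5, B1–B6, B1–B7
Each bag holds 2 vertices, so the decomposition has width 1, which upper-bounds the treewidth. Since G has at least one edge (e.g. 1–2), it is not an edgeless graph, so tw(G) ≥ 1. Combining the bounds, tw(G) = 1.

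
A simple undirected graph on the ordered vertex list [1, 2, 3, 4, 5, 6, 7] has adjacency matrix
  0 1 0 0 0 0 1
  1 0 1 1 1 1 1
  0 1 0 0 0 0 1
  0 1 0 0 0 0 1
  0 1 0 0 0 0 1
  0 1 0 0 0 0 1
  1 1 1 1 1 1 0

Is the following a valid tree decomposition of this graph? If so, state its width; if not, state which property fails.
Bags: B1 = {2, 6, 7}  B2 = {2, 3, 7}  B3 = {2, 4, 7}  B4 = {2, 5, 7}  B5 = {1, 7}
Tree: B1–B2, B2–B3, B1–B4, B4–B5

A tree decomposition must satisfy three properties: every vertex lies in some bag; for every edge, both endpoints lie together in some bag; and for every vertex, the bags containing it form a connected subtree. Here edge (2,1) lies in no bag, so the decomposition is invalid.

No — edge (2,1) lies in no bag.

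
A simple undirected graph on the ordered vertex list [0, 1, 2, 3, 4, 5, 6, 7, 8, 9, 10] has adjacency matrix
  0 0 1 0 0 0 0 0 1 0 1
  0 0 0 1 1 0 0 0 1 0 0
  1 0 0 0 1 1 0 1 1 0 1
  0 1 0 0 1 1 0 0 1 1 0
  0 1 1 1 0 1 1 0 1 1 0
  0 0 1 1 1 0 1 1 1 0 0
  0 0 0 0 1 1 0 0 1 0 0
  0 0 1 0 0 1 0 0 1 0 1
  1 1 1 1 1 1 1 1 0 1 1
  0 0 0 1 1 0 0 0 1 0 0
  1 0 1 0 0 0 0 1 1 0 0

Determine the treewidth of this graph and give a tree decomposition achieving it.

Every bag has size at most 4, so the width is 4 − 1 = 3 and tw(G) ≤ 3. For the lower bound, the 4 vertices {0, 2, 8, 10} are pairwise adjacent, and any tree decomposition puts a clique entirely inside one bag — forcing width ≥ 3. The upper and lower bounds meet at 3, so that is the treewidth.

Treewidth 3.
One such decomposition:
Bags: B1 = {2, 7, 8, 10}  B2 = {2, 5, 7, 8}  B3 = {2, 4, 5, 8}  B4 = {3, 4, 5, 8}  B5 = {0, 2, 8, 10}  B6 = {3, 4, 8, 9}  B7 = {1, 3, 4, 8}  B8 = {4, 5, 6, 8}
Tree: B1–B2, B2–B3, B3–B4, B1–B5, B4–B6, B6–B7, B4–B8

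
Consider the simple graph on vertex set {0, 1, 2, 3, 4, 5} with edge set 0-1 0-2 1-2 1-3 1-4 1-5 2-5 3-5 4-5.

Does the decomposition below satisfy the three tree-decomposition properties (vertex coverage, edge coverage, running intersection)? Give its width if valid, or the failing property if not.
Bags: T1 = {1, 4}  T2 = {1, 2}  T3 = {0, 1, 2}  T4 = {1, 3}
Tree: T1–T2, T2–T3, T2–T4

A tree decomposition must satisfy three properties: every vertex lies in some bag; for every edge, both endpoints lie together in some bag; and for every vertex, the bags containing it form a connected subtree. Here vertex 5 appears in no bag, so the decomposition is invalid.

No — vertex 5 appears in no bag.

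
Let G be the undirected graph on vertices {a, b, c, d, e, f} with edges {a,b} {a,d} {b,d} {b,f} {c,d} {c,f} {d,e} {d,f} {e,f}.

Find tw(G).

A width-2 tree decomposition is:
Bags: B1 = {b, d, f}  B2 = {a, b, d}  B3 = {c, d, f}  B4 = {d, e, f}
Tree: B1–B2, B1–B3, B3–B4
Every bag has size at most 3, so the width is 3 − 1 = 2 and tw(G) ≤ 2. For the lower bound, the 3 vertices {a, b, d} are pairwise adjacent, and any tree decomposition puts a clique entirely inside one bag — forcing width ≥ 2. The upper and lower bounds meet at 2, so that is the treewidth.

2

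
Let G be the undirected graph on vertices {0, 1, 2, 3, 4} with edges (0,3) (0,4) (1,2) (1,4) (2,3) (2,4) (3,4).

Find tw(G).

A width-2 tree decomposition is:
Bags: B1 = {0, 3, 4}  B2 = {2, 3, 4}  B3 = {1, 2, 4}
Tree: B1–B2, B2–B3
Every bag has size at most 3, so the width is 3 − 1 = 2 and tw(G) ≤ 2. On the other hand G contains the 3-clique {0, 3, 4}. A clique must lie in a single bag of any decomposition, so no decomposition can have width below 2. The upper and lower bounds meet at 2, so that is the treewidth.

2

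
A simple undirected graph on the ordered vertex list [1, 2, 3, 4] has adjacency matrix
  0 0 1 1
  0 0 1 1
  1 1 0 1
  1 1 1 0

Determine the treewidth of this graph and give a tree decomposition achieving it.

Every bag has size at most 3, so the width is 3 − 1 = 2 and tw(G) ≤ 2. On the other hand G contains the 3-clique {1, 3, 4}. A clique must lie in a single bag of any decomposition, so no decomposition can have width below 2. Hence tw(G) = 2 exactly.

Treewidth 2.
Bags: B1 = {1, 3, 4}  B2 = {2, 3, 4}
Tree: B1–B2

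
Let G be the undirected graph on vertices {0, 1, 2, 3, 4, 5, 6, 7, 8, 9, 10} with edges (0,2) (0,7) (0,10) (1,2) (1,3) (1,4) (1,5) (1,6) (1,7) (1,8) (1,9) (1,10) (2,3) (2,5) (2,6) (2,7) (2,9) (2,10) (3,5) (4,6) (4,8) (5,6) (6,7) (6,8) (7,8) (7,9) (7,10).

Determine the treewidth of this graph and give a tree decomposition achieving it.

The largest bag has 4 vertices, giving width 3; this decomposition certifies tw(G) ≤ 3. On the other hand G contains the 4-clique {0, 2, 7, 10}. A clique must lie in a single bag of any decomposition, so no decomposition can have width below 3. The upper and lower bounds meet at 3, so that is the treewidth.

Treewidth 3.
One optimal decomposition is:
Bags: B1 = {1, 2, 7, 10}  B2 = {1, 2, 6, 7}  B3 = {1, 2, 5, 6}  B4 = {1, 2, 3, 5}  B5 = {1, 6, 7, 8}  B6 = {0, 2, 7, 10}  B7 = {1, 4, 6, 8}  B8 = {1, 2, 7, 9}
Tree: B1–B2, B2–B3, B3–B4, B2–B5, B1–B6, B5–B7, B2–B8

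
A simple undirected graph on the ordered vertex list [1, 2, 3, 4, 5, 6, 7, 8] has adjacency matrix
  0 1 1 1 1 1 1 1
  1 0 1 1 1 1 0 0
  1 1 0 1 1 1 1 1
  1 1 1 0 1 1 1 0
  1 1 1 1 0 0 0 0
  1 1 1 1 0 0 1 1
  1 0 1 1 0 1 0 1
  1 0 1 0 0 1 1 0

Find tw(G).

A width-4 tree decomposition is:
Bags: B1 = {1, 3, 4, 6, 7}  B2 = {1, 3, 6, 7, 8}  B3 = {1, 2, 3, 4, 6}  B4 = {1, 2, 3, 4, 5}
Tree: B1–B2, B1–B3, B3–B4
The largest bag has 5 vertices, giving width 4; this decomposition certifies tw(G) ≤ 4. On the other hand G contains the 5-clique {1, 3, 6, 7, 8}. A clique must lie in a single bag of any decomposition, so no decomposition can have width below 4. Therefore the treewidth is 4.

4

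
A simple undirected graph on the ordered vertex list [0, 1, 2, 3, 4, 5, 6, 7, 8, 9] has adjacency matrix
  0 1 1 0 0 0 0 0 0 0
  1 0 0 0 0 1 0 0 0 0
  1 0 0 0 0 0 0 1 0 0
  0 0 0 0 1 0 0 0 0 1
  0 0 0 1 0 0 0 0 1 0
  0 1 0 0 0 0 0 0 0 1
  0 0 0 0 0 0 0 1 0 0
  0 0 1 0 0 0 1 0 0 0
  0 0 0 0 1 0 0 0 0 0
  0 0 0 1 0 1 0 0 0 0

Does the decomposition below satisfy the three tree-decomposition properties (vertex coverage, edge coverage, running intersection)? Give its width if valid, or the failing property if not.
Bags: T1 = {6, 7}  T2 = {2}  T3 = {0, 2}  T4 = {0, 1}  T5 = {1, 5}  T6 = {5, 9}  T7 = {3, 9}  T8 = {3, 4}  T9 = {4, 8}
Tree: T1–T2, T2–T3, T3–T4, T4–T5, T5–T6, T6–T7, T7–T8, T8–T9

No — edge (7,2) lies in no bag.

A tree decomposition must satisfy three properties: every vertex lies in some bag; for every edge, both endpoints lie together in some bag; and for every vertex, the bags containing it form a connected subtree. Here edge (7,2) lies in no bag, so the decomposition is invalid.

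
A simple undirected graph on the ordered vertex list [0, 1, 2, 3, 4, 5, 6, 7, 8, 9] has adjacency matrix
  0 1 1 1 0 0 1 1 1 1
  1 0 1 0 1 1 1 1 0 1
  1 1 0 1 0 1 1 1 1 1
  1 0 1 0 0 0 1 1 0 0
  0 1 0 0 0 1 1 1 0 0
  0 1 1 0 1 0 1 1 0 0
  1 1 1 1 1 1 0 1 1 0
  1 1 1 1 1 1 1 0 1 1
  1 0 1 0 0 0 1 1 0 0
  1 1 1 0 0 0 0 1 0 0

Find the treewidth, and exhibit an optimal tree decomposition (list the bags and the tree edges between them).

Treewidth 4.
One optimal decomposition is:
Bags: B1 = {1, 2, 5, 6, 7}  B2 = {0, 1, 2, 6, 7}  B3 = {0, 2, 3, 6, 7}  B4 = {0, 1, 2, 7, 9}  B5 = {0, 2, 6, 7, 8}  B6 = {1, 4, 5, 6, 7}
Tree: B1–B2, B2–B3, B2–B4, B2–B5, B1–B6

Each bag holds 5 vertices, so the decomposition has width 4, which upper-bounds the treewidth. Conversely, {0, 1, 2, 7, 9} is a clique of size 5, and the vertices of any clique must share a bag in every tree decomposition; so some bag has ≥ 5 vertices and tw(G) ≥ 4. Therefore the treewidth is 4.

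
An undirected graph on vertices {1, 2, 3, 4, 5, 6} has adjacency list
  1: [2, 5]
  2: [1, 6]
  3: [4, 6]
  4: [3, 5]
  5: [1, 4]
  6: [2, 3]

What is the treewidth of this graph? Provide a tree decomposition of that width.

Treewidth 2.
One such decomposition:
Bags: B1 = {1, 2, 6}  B2 = {1, 5, 6}  B3 = {4, 5, 6}  B4 = {3, 4, 6}
Tree: B1–B2, B2–B3, B3–B4

Each bag holds 3 vertices, so the decomposition has width 2, which upper-bounds the treewidth. For the lower bound, G contains the cycle 6–2–1–5–4–3–6, so G is not a forest; only forests have treewidth ≤ 1, hence tw(G) ≥ 2. Hence tw(G) = 2 exactly.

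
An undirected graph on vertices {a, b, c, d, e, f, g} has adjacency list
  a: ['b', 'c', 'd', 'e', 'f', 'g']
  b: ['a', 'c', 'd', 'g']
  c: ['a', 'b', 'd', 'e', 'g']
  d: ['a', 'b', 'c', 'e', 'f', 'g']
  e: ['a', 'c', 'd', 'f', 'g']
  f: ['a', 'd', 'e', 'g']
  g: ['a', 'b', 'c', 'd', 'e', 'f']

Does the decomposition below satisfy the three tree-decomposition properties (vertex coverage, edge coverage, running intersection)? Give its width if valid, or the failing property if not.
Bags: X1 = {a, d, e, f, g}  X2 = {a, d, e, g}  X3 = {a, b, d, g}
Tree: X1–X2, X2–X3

No — vertex c appears in no bag.

A tree decomposition must satisfy three properties: every vertex lies in some bag; for every edge, both endpoints lie together in some bag; and for every vertex, the bags containing it form a connected subtree. Here vertex c appears in no bag, so the decomposition is invalid.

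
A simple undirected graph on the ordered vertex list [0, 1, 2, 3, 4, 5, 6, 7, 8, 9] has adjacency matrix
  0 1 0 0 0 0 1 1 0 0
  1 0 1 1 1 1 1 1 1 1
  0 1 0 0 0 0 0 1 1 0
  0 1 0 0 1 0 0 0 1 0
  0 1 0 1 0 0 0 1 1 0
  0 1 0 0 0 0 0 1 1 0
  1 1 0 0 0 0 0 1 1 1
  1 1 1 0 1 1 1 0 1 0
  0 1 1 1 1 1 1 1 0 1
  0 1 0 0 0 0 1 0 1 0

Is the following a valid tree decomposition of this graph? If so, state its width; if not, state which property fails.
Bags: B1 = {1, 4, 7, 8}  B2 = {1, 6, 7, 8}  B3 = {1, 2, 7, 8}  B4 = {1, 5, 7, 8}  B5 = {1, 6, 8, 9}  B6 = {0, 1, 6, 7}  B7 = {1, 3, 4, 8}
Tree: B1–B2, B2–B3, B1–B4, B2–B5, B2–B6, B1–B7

Yes; width 3.

Vertex coverage: the bags together contain {0, 1, 2, 3, 4, 5, 6, 7, 8, 9}, the full vertex set. Edge coverage: each edge of G has both endpoints in at least one bag. Running intersection: for every vertex, the bags containing it form a connected subtree. All three properties hold, so this is a valid tree decomposition of width max|bag| − 1 = 3, and hence tw(G) ≤ 3.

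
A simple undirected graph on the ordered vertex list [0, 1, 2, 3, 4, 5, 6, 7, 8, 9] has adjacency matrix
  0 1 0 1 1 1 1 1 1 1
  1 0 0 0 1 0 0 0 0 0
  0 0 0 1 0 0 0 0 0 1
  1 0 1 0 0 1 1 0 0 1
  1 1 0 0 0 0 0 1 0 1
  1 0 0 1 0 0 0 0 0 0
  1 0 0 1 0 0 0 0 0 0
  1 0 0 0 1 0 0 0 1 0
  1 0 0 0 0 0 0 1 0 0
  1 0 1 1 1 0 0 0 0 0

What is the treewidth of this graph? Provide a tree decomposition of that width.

Treewidth 2.
One optimal decomposition is:
Bags: B1 = {0, 1, 4}  B2 = {0, 4, 9}  B3 = {0, 3, 9}  B4 = {0, 3, 6}  B5 = {0, 3, 5}  B6 = {2, 3, 9}  B7 = {0, 4, 7}  B8 = {0, 7, 8}
Tree: B1–B2, B2–B3, B3–B4, B3–B5, B3–B6, B1–B7, B7–B8

Every bag has size at most 3, so the width is 3 − 1 = 2 and tw(G) ≤ 2. On the other hand G contains the 3-clique {0, 1, 4}. A clique must lie in a single bag of any decomposition, so no decomposition can have width below 2. Combining the bounds, tw(G) = 2.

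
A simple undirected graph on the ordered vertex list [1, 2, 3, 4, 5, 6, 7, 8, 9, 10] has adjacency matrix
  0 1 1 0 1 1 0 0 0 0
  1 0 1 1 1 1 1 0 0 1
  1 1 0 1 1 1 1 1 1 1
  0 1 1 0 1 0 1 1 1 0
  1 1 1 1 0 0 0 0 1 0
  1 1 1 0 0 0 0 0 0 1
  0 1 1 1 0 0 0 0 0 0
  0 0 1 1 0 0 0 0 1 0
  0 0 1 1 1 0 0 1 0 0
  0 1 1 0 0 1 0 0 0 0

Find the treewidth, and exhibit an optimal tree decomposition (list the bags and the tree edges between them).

Each bag holds 4 vertices, so the decomposition has width 3, which upper-bounds the treewidth. For the lower bound, the 4 vertices {3, 4, 8, 9} are pairwise adjacent, and any tree decomposition puts a clique entirely inside one bag — forcing width ≥ 3. Combining the bounds, tw(G) = 3.

Treewidth 3.
One such decomposition:
Bags: B1 = {3, 4, 5, 9}  B2 = {2, 3, 4, 5}  B3 = {1, 2, 3, 5}  B4 = {2, 3, 4, 7}  B5 = {1, 2, 3, 6}  B6 = {3, 4, 8, 9}  B7 = {2, 3, 6, 10}
Tree: B1–B2, B2–B3, B2–B4, B3–B5, B1–B6, B5–B7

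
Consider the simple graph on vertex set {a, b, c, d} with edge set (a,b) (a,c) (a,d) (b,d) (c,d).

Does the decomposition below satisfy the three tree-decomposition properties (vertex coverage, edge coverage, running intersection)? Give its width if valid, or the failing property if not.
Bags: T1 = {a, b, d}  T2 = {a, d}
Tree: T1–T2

No — vertex c appears in no bag.

A tree decomposition must satisfy three properties: every vertex lies in some bag; for every edge, both endpoints lie together in some bag; and for every vertex, the bags containing it form a connected subtree. Here vertex c appears in no bag, so the decomposition is invalid.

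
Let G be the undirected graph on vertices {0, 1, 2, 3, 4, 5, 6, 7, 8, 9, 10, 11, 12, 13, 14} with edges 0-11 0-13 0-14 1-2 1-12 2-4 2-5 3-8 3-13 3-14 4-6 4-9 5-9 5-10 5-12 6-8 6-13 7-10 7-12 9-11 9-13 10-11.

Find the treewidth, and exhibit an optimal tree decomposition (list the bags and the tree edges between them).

Every bag has size at most 4, so the width is 4 − 1 = 3 and tw(G) ≤ 3. For the lower bound: the 4 vertex sets {3,8,14}, {0}, {13}, {4,6,9,11} are disjoint, each induces a connected subgraph, and every pair is joined by at least one edge of G. Contracting each set to a single vertex therefore yields K_{4} as a minor, and since treewidth is minor-monotone, tw(G) ≥ tw(K_{4}) = 3. Hence tw(G) = 3 exactly.

Treewidth 3.
One optimal decomposition is:
Bags: B1 = {0, 3, 8, 14}  B2 = {0, 3, 8, 13}  B3 = {0, 6, 8, 13}  B4 = {0, 6, 11, 13}  B5 = {6, 9, 11, 13}  B6 = {4, 6, 9, 11}  B7 = {4, 9, 10, 11}  B8 = {4, 5, 9, 10}  B9 = {2, 4, 5, 10}  B10 = {2, 5, 7, 10}  B11 = {2, 5, 7, 12}  B12 = {1, 2, 7, 12}
Tree: B1–B2, B2–B3, B3–B4, B4–B5, B5–B6, B6–B7, B7–B8, B8–B9, B9–B10, B10–B11, B11–B12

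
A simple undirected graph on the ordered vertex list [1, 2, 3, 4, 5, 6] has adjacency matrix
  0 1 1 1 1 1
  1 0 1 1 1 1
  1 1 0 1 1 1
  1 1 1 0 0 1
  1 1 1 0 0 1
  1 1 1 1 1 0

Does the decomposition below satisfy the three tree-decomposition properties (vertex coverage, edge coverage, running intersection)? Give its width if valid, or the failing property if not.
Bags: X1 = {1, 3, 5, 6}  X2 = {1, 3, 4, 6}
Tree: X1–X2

No — vertex 2 appears in no bag.

A tree decomposition must satisfy three properties: every vertex lies in some bag; for every edge, both endpoints lie together in some bag; and for every vertex, the bags containing it form a connected subtree. Here vertex 2 appears in no bag, so the decomposition is invalid.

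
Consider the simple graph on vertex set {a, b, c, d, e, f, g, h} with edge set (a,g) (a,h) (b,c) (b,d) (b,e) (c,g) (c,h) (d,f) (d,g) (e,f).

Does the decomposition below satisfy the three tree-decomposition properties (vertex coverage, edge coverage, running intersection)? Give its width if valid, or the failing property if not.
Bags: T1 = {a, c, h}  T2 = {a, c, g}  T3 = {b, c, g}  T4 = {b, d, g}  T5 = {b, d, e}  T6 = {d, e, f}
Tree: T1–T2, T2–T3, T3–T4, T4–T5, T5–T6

Every vertex of G appears in some bag (union = {a, b, c, d, e, f, g, h}); every edge is covered by a bag; and for each vertex v the set of bags containing v is connected in the bag tree. The decomposition is therefore valid. The largest bag has 3 vertices, so the width is 2.

Yes; width 2.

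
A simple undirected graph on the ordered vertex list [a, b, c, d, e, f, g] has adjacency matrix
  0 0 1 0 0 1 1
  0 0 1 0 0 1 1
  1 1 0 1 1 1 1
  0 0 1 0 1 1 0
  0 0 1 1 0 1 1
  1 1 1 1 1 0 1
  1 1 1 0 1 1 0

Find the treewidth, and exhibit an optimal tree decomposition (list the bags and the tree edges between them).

The largest bag has 4 vertices, giving width 3; this decomposition certifies tw(G) ≤ 3. Conversely, {c, d, e, f} is a clique of size 4, and the vertices of any clique must share a bag in every tree decomposition; so some bag has ≥ 4 vertices and tw(G) ≥ 3. Hence tw(G) = 3 exactly.

Treewidth 3.
One optimal decomposition is:
Bags: B1 = {b, c, f, g}  B2 = {c, e, f, g}  B3 = {a, c, f, g}  B4 = {c, d, e, f}
Tree: B1–B2, B2–B3, B2–B4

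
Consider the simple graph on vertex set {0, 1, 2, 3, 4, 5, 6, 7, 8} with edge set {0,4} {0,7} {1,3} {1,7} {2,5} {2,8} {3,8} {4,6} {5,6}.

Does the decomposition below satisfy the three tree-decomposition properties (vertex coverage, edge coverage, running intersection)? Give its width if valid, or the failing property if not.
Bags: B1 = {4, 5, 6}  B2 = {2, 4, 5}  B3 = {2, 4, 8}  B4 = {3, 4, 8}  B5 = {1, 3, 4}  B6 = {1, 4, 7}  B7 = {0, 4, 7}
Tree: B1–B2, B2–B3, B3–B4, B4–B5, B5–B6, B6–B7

Yes; width 2.

Vertex coverage: the bags together contain {0, 1, 2, 3, 4, 5, 6, 7, 8}, the full vertex set. Edge coverage: each edge of G has both endpoints in at least one bag. Running intersection: for every vertex, the bags containing it form a connected subtree. All three properties hold, so this is a valid tree decomposition of width max|bag| − 1 = 2, and hence tw(G) ≤ 2.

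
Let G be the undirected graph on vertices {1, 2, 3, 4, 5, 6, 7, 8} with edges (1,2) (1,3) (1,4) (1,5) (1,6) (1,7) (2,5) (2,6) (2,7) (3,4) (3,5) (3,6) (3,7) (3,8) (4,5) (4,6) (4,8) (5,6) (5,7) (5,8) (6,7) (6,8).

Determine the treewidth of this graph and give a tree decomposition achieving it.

Treewidth 4.
Bags: B1 = {1, 3, 5, 6, 7}  B2 = {1, 2, 5, 6, 7}  B3 = {1, 3, 4, 5, 6}  B4 = {3, 4, 5, 6, 8}
Tree: B1–B2, B1–B3, B3–B4

The largest bag has 5 vertices, giving width 4; this decomposition certifies tw(G) ≤ 4. For the lower bound, the 5 vertices {3, 4, 5, 6, 8} are pairwise adjacent, and any tree decomposition puts a clique entirely inside one bag — forcing width ≥ 4. The upper and lower bounds meet at 4, so that is the treewidth.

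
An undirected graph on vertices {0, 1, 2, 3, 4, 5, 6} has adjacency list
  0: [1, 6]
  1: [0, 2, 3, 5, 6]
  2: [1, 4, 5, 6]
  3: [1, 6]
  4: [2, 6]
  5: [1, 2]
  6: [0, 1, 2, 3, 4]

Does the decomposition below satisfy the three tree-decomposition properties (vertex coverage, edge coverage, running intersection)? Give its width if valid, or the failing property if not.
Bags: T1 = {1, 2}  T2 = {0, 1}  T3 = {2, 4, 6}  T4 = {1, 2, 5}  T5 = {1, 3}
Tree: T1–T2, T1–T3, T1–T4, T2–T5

A tree decomposition must satisfy three properties: every vertex lies in some bag; for every edge, both endpoints lie together in some bag; and for every vertex, the bags containing it form a connected subtree. Here edge (6,1) lies in no bag, so the decomposition is invalid.

No — edge (6,1) lies in no bag.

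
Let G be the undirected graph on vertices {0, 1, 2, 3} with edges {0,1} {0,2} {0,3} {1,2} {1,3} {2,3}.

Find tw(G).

3

A width-3 tree decomposition is:
Bags: B1 = {0, 1, 2, 3}
Tree: (single bag)
A single bag containing all 4 vertices is trivially a valid decomposition of width 3. For the lower bound, the 4 vertices {0, 1, 2, 3} are pairwise adjacent, and any tree decomposition puts a clique entirely inside one bag — forcing width ≥ 3. Therefore the treewidth is 3.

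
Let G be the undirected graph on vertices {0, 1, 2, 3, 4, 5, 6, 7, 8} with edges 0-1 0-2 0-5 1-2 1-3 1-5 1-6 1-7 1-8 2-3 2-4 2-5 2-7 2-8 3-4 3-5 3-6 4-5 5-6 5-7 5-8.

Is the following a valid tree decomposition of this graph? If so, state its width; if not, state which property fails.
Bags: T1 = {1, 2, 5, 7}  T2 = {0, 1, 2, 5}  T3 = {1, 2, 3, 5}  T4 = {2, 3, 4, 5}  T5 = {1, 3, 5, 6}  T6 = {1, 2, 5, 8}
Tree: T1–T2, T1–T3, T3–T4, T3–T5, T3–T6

Yes; width 3.

Checking the three conditions: (i) the bags cover all of {0, 1, 2, 3, 4, 5, 6, 7, 8}; (ii) for each edge, some bag contains both endpoints; (iii) the bags containing any fixed vertex form a subtree. All hold, so the decomposition is valid with width 4 − 1 = 3.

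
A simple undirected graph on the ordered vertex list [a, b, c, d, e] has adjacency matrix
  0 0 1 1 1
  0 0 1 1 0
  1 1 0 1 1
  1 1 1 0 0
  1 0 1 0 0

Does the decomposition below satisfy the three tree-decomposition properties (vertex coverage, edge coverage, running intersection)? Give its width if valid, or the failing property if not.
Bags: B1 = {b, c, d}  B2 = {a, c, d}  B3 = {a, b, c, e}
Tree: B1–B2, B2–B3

No — bags containing vertex b are not connected in the tree.

A tree decomposition must satisfy three properties: every vertex lies in some bag; for every edge, both endpoints lie together in some bag; and for every vertex, the bags containing it form a connected subtree. Here bags containing vertex b are not connected in the tree, so the decomposition is invalid.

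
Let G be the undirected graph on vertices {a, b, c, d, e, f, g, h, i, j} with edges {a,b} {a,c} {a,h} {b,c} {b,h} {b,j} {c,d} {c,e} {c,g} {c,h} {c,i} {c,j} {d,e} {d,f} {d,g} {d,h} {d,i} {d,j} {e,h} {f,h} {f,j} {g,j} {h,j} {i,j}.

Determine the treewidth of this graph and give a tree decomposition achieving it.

Treewidth 3.
One optimal decomposition is:
Bags: B1 = {b, c, h, j}  B2 = {c, d, h, j}  B3 = {c, d, g, j}  B4 = {d, f, h, j}  B5 = {c, d, e, h}  B6 = {a, b, c, h}  B7 = {c, d, i, j}
Tree: B1–B2, B2–B3, B2–B4, B2–B5, B1–B6, B2–B7

Every bag has size at most 4, so the width is 4 − 1 = 3 and tw(G) ≤ 3. For the lower bound, the 4 vertices {c, d, g, j} are pairwise adjacent, and any tree decomposition puts a clique entirely inside one bag — forcing width ≥ 3. Combining the bounds, tw(G) = 3.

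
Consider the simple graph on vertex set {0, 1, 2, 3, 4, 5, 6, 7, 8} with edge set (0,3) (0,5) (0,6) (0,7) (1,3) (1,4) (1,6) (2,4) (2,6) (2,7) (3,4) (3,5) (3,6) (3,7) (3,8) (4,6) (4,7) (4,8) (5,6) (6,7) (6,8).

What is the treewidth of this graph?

3

A width-3 tree decomposition is:
Bags: B1 = {3, 4, 6, 7}  B2 = {1, 3, 4, 6}  B3 = {2, 4, 6, 7}  B4 = {0, 3, 6, 7}  B5 = {0, 3, 5, 6}  B6 = {3, 4, 6, 8}
Tree: B1–B2, B1–B3, B1–B4, B4–B5, B2–B6
The largest bag has 4 vertices, giving width 3; this decomposition certifies tw(G) ≤ 3. On the other hand G contains the 4-clique {2, 4, 6, 7}. A clique must lie in a single bag of any decomposition, so no decomposition can have width below 3. Hence tw(G) = 3 exactly.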